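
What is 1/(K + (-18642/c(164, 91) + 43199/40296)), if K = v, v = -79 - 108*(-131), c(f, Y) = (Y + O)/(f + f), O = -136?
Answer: 201480/30211833059 ≈ 6.6689e-6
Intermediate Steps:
c(f, Y) = (-136 + Y)/(2*f) (c(f, Y) = (Y - 136)/(f + f) = (-136 + Y)/((2*f)) = (-136 + Y)*(1/(2*f)) = (-136 + Y)/(2*f))
v = 14069 (v = -79 + 14148 = 14069)
K = 14069
1/(K + (-18642/c(164, 91) + 43199/40296)) = 1/(14069 + (-18642*328/(-136 + 91) + 43199/40296)) = 1/(14069 + (-18642/((1/2)*(1/164)*(-45)) + 43199*(1/40296))) = 1/(14069 + (-18642/(-45/328) + 43199/40296)) = 1/(14069 + (-18642*(-328/45) + 43199/40296)) = 1/(14069 + (2038192/15 + 43199/40296)) = 1/(14069 + 27377210939/201480) = 1/(30211833059/201480) = 201480/30211833059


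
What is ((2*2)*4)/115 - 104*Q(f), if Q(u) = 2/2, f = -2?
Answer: -11944/115 ≈ -103.86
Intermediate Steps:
Q(u) = 1 (Q(u) = 2*(½) = 1)
((2*2)*4)/115 - 104*Q(f) = ((2*2)*4)/115 - 104*1 = (4*4)*(1/115) - 104 = 16*(1/115) - 104 = 16/115 - 104 = -11944/115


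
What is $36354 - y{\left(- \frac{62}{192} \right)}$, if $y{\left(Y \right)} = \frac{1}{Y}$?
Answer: $\frac{1127070}{31} \approx 36357.0$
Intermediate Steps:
$36354 - y{\left(- \frac{62}{192} \right)} = 36354 - \frac{1}{\left(-62\right) \frac{1}{192}} = 36354 - \frac{1}{- \frac{31}{96}} = 36354 - - \frac{96}{31} = 36354 + \frac{96}{31} = \frac{1127070}{31}$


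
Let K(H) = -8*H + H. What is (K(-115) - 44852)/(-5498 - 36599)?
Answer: 44047/42097 ≈ 1.0463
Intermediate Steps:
K(H) = -7*H (K(H) = -8*H + H = -7*H)
(K(-115) - 44852)/(-5498 - 36599) = (-7*(-115) - 44852)/(-5498 - 36599) = (805 - 44852)/(-42097) = -44047*(-1/42097) = 44047/42097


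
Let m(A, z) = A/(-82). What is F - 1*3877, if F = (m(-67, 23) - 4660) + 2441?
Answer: -499805/82 ≈ -6095.2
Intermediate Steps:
m(A, z) = -A/82 (m(A, z) = A*(-1/82) = -A/82)
F = -181891/82 (F = (-1/82*(-67) - 4660) + 2441 = (67/82 - 4660) + 2441 = -382053/82 + 2441 = -181891/82 ≈ -2218.2)
F - 1*3877 = -181891/82 - 1*3877 = -181891/82 - 3877 = -499805/82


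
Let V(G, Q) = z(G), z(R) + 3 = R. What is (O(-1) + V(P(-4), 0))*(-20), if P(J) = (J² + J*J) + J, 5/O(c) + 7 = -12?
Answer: -9400/19 ≈ -494.74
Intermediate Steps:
O(c) = -5/19 (O(c) = 5/(-7 - 12) = 5/(-19) = 5*(-1/19) = -5/19)
z(R) = -3 + R
P(J) = J + 2*J² (P(J) = (J² + J²) + J = 2*J² + J = J + 2*J²)
V(G, Q) = -3 + G
(O(-1) + V(P(-4), 0))*(-20) = (-5/19 + (-3 - 4*(1 + 2*(-4))))*(-20) = (-5/19 + (-3 - 4*(1 - 8)))*(-20) = (-5/19 + (-3 - 4*(-7)))*(-20) = (-5/19 + (-3 + 28))*(-20) = (-5/19 + 25)*(-20) = (470/19)*(-20) = -9400/19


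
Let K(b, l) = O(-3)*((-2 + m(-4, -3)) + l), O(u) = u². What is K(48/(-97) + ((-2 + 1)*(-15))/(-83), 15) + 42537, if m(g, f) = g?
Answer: 42618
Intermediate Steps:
K(b, l) = -54 + 9*l (K(b, l) = (-3)²*((-2 - 4) + l) = 9*(-6 + l) = -54 + 9*l)
K(48/(-97) + ((-2 + 1)*(-15))/(-83), 15) + 42537 = (-54 + 9*15) + 42537 = (-54 + 135) + 42537 = 81 + 42537 = 42618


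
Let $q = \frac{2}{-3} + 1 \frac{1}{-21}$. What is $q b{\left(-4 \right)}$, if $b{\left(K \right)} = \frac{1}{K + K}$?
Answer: $\frac{5}{56} \approx 0.089286$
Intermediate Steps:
$b{\left(K \right)} = \frac{1}{2 K}$
$q = - \frac{5}{7}$ ($q = 2 \left(- \frac{1}{3}\right) + 1 \left(- \frac{1}{21}\right) = - \frac{2}{3} - \frac{1}{21} = - \frac{5}{7} \approx -0.71429$)
$q b{\left(-4 \right)} = - \frac{5 \frac{1}{2 \left(-4\right)}}{7} = - \frac{5 \cdot \frac{1}{2} \left(- \frac{1}{4}\right)}{7} = \left(- \frac{5}{7}\right) \left(- \frac{1}{8}\right) = \frac{5}{56}$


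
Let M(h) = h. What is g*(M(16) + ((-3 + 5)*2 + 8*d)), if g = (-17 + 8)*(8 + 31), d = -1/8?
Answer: -6669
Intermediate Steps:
d = -⅛ (d = -1*⅛ = -⅛ ≈ -0.12500)
g = -351 (g = -9*39 = -351)
g*(M(16) + ((-3 + 5)*2 + 8*d)) = -351*(16 + ((-3 + 5)*2 + 8*(-⅛))) = -351*(16 + (2*2 - 1)) = -351*(16 + (4 - 1)) = -351*(16 + 3) = -351*19 = -6669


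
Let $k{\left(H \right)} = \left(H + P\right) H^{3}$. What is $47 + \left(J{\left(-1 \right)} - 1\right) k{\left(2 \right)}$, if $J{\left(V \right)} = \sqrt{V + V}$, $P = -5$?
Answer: $71 - 24 i \sqrt{2} \approx 71.0 - 33.941 i$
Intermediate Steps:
$J{\left(V \right)} = \sqrt{2} \sqrt{V}$ ($J{\left(V \right)} = \sqrt{2 V} = \sqrt{2} \sqrt{V}$)
$k{\left(H \right)} = H^{3} \left(-5 + H\right)$ ($k{\left(H \right)} = \left(H - 5\right) H^{3} = \left(-5 + H\right) H^{3} = H^{3} \left(-5 + H\right)$)
$47 + \left(J{\left(-1 \right)} - 1\right) k{\left(2 \right)} = 47 + \left(\sqrt{2} \sqrt{-1} - 1\right) 2^{3} \left(-5 + 2\right) = 47 + \left(\sqrt{2} i - 1\right) 8 \left(-3\right) = 47 + \left(i \sqrt{2} - 1\right) \left(-24\right) = 47 + \left(-1 + i \sqrt{2}\right) \left(-24\right) = 47 + \left(24 - 24 i \sqrt{2}\right) = 71 - 24 i \sqrt{2}$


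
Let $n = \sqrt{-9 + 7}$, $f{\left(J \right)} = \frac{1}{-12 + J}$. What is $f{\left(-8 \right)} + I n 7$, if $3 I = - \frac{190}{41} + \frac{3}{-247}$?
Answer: $- \frac{1}{20} - \frac{329371 i \sqrt{2}}{30381} \approx -0.05 - 15.332 i$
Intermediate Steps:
$I = - \frac{47053}{30381}$ ($I = \frac{- \frac{190}{41} + \frac{3}{-247}}{3} = \frac{\left(-190\right) \frac{1}{41} + 3 \left(- \frac{1}{247}\right)}{3} = \frac{- \frac{190}{41} - \frac{3}{247}}{3} = \frac{1}{3} \left(- \frac{47053}{10127}\right) = - \frac{47053}{30381} \approx -1.5488$)
$n = i \sqrt{2}$ ($n = \sqrt{-2} = i \sqrt{2} \approx 1.4142 i$)
$f{\left(-8 \right)} + I n 7 = \frac{1}{-12 - 8} - \frac{47053 i \sqrt{2} \cdot 7}{30381} = \frac{1}{-20} - \frac{47053 \cdot 7 i \sqrt{2}}{30381} = - \frac{1}{20} - \frac{329371 i \sqrt{2}}{30381}$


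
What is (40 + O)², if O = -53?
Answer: 169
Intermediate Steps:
(40 + O)² = (40 - 53)² = (-13)² = 169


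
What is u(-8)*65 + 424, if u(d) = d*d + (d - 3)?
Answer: 3869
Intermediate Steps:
u(d) = -3 + d + d² (u(d) = d² + (-3 + d) = -3 + d + d²)
u(-8)*65 + 424 = (-3 - 8 + (-8)²)*65 + 424 = (-3 - 8 + 64)*65 + 424 = 53*65 + 424 = 3445 + 424 = 3869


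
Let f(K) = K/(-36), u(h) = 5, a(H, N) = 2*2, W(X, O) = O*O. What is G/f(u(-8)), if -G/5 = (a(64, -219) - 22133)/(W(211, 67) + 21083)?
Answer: -66387/2131 ≈ -31.153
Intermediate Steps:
W(X, O) = O²
a(H, N) = 4
f(K) = -K/36 (f(K) = K*(-1/36) = -K/36)
G = 110645/25572 (G = -5*(4 - 22133)/(67² + 21083) = -(-110645)/(4489 + 21083) = -(-110645)/25572 = -5*(-22129/25572) = 110645/25572 ≈ 4.3268)
G/f(u(-8)) = 110645/(25572*((-1/36*5))) = 110645/(25572*(-5/36)) = (110645/25572)*(-36/5) = -66387/2131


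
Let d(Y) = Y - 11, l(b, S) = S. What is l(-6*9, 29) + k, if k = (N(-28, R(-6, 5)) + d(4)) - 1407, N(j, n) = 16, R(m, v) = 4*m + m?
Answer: -1369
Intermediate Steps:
R(m, v) = 5*m
d(Y) = -11 + Y
k = -1398 (k = (16 + (-11 + 4)) - 1407 = (16 - 7) - 1407 = 9 - 1407 = -1398)
l(-6*9, 29) + k = 29 - 1398 = -1369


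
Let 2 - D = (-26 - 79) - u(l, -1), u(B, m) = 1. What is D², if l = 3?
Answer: 11664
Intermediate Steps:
D = 108 (D = 2 - ((-26 - 79) - 1*1) = 2 - (-105 - 1) = 2 - 1*(-106) = 2 + 106 = 108)
D² = 108² = 11664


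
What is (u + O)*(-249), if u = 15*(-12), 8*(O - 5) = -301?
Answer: 423549/8 ≈ 52944.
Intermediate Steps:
O = -261/8 (O = 5 + (⅛)*(-301) = 5 - 301/8 = -261/8 ≈ -32.625)
u = -180
(u + O)*(-249) = (-180 - 261/8)*(-249) = -1701/8*(-249) = 423549/8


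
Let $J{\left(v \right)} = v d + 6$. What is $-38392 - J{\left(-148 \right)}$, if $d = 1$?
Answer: $-38250$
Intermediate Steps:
$J{\left(v \right)} = 6 + v$ ($J{\left(v \right)} = v 1 + 6 = v + 6 = 6 + v$)
$-38392 - J{\left(-148 \right)} = -38392 - \left(6 - 148\right) = -38392 - -142 = -38392 + 142 = -38250$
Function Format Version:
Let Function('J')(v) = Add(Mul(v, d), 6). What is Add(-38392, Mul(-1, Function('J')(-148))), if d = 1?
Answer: -38250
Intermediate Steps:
Function('J')(v) = Add(6, v) (Function('J')(v) = Add(Mul(v, 1), 6) = Add(v, 6) = Add(6, v))
Add(-38392, Mul(-1, Function('J')(-148))) = Add(-38392, Mul(-1, Add(6, -148))) = Add(-38392, Mul(-1, -142)) = Add(-38392, 142) = -38250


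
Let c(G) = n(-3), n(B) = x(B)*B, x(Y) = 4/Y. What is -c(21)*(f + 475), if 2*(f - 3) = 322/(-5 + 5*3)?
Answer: -9882/5 ≈ -1976.4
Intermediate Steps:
n(B) = 4 (n(B) = (4/B)*B = 4)
f = 191/10 (f = 3 + (322/(-5 + 5*3))/2 = 3 + (322/(-5 + 15))/2 = 3 + (322/10)/2 = 3 + (322*(⅒))/2 = 3 + (½)*(161/5) = 3 + 161/10 = 191/10 ≈ 19.100)
c(G) = 4
-c(21)*(f + 475) = -4*(191/10 + 475) = -4*4941/10 = -1*9882/5 = -9882/5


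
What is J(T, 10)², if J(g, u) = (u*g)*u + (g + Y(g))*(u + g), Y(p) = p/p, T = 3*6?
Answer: 5438224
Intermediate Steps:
T = 18
Y(p) = 1
J(g, u) = g*u² + (1 + g)*(g + u) (J(g, u) = (u*g)*u + (g + 1)*(u + g) = (g*u)*u + (1 + g)*(g + u) = g*u² + (1 + g)*(g + u))
J(T, 10)² = (18 + 10 + 18² + 18*10 + 18*10²)² = (18 + 10 + 324 + 180 + 18*100)² = (18 + 10 + 324 + 180 + 1800)² = 2332² = 5438224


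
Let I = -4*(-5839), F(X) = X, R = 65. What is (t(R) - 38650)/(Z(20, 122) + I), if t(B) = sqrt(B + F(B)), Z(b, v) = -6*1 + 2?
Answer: -19325/11676 + sqrt(130)/23352 ≈ -1.6546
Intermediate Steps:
Z(b, v) = -4 (Z(b, v) = -6 + 2 = -4)
t(B) = sqrt(2)*sqrt(B) (t(B) = sqrt(B + B) = sqrt(2*B) = sqrt(2)*sqrt(B))
I = 23356
(t(R) - 38650)/(Z(20, 122) + I) = (sqrt(2)*sqrt(65) - 38650)/(-4 + 23356) = (sqrt(130) - 38650)/23352 = (-38650 + sqrt(130))*(1/23352) = -19325/11676 + sqrt(130)/23352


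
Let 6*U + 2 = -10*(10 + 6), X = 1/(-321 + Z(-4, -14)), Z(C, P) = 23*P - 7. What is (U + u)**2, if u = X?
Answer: 308037601/422500 ≈ 729.08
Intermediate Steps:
Z(C, P) = -7 + 23*P
X = -1/650 (X = 1/(-321 + (-7 + 23*(-14))) = 1/(-321 + (-7 - 322)) = 1/(-321 - 329) = 1/(-650) = -1/650 ≈ -0.0015385)
u = -1/650 ≈ -0.0015385
U = -27 (U = -1/3 + (-10*(10 + 6))/6 = -1/3 + (-10*16)/6 = -1/3 + (1/6)*(-160) = -1/3 - 80/3 = -27)
(U + u)**2 = (-27 - 1/650)**2 = (-17551/650)**2 = 308037601/422500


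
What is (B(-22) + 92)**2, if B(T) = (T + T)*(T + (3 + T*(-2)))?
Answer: 1016064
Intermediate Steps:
B(T) = 2*T*(3 - T) (B(T) = (2*T)*(T + (3 - 2*T)) = (2*T)*(3 - T) = 2*T*(3 - T))
(B(-22) + 92)**2 = (2*(-22)*(3 - 1*(-22)) + 92)**2 = (2*(-22)*(3 + 22) + 92)**2 = (2*(-22)*25 + 92)**2 = (-1100 + 92)**2 = (-1008)**2 = 1016064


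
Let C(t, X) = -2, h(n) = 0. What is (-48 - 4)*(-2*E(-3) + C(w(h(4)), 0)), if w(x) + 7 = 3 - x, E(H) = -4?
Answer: -312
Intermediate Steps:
w(x) = -4 - x (w(x) = -7 + (3 - x) = -4 - x)
(-48 - 4)*(-2*E(-3) + C(w(h(4)), 0)) = (-48 - 4)*(-2*(-4) - 2) = -52*(8 - 2) = -52*6 = -312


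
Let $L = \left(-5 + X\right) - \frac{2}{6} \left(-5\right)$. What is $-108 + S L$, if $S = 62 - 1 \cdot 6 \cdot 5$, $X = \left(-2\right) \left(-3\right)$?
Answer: $- \frac{164}{3} \approx -54.667$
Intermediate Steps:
$X = 6$
$S = 32$ ($S = 62 - 6 \cdot 5 = 62 - 30 = 32$)
$L = \frac{5}{3}$ ($L = \left(-5 + 6\right) - \frac{2}{6} \left(-5\right) = 1 \left(-2\right) \frac{1}{6} \left(-5\right) = 1 \left(\left(- \frac{1}{3}\right) \left(-5\right)\right) = 1 \cdot \frac{5}{3} = \frac{5}{3} \approx 1.6667$)
$-108 + S L = -108 + 32 \cdot \frac{5}{3} = -108 + \frac{160}{3} = - \frac{164}{3}$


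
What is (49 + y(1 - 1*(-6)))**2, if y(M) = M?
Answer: 3136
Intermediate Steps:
(49 + y(1 - 1*(-6)))**2 = (49 + (1 - 1*(-6)))**2 = (49 + (1 + 6))**2 = (49 + 7)**2 = 56**2 = 3136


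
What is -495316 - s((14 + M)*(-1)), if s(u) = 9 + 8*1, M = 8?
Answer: -495333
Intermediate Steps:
s(u) = 17 (s(u) = 9 + 8 = 17)
-495316 - s((14 + M)*(-1)) = -495316 - 1*17 = -495316 - 17 = -495333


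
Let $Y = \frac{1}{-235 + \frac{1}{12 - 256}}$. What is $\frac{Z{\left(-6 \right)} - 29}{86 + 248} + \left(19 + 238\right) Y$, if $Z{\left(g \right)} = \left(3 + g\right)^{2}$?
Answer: $- \frac{11045646}{9575947} \approx -1.1535$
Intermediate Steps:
$Y = - \frac{244}{57341}$ ($Y = \frac{1}{-235 + \frac{1}{-244}} = \frac{1}{-235 - \frac{1}{244}} = \frac{1}{- \frac{57341}{244}} = - \frac{244}{57341} \approx -0.0042552$)
$\frac{Z{\left(-6 \right)} - 29}{86 + 248} + \left(19 + 238\right) Y = \frac{\left(3 - 6\right)^{2} - 29}{86 + 248} + \left(19 + 238\right) \left(- \frac{244}{57341}\right) = \frac{\left(-3\right)^{2} - 29}{334} + 257 \left(- \frac{244}{57341}\right) = \left(9 - 29\right) \frac{1}{334} - \frac{62708}{57341} = \left(-20\right) \frac{1}{334} - \frac{62708}{57341} = - \frac{10}{167} - \frac{62708}{57341} = - \frac{11045646}{9575947}$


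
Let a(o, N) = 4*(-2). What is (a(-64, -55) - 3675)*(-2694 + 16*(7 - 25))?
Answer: 10982706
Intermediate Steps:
a(o, N) = -8
(a(-64, -55) - 3675)*(-2694 + 16*(7 - 25)) = (-8 - 3675)*(-2694 + 16*(7 - 25)) = -3683*(-2694 + 16*(-18)) = -3683*(-2694 - 288) = -3683*(-2982) = 10982706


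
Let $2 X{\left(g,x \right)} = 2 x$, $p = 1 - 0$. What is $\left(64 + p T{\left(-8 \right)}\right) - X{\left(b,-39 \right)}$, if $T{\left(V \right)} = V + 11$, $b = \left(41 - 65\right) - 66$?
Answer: $106$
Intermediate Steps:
$b = -90$ ($b = -24 - 66 = -90$)
$T{\left(V \right)} = 11 + V$
$p = 1$ ($p = 1 + 0 = 1$)
$X{\left(g,x \right)} = x$ ($X{\left(g,x \right)} = \frac{2 x}{2} = x$)
$\left(64 + p T{\left(-8 \right)}\right) - X{\left(b,-39 \right)} = \left(64 + 1 \left(11 - 8\right)\right) - -39 = \left(64 + 1 \cdot 3\right) + 39 = \left(64 + 3\right) + 39 = 67 + 39 = 106$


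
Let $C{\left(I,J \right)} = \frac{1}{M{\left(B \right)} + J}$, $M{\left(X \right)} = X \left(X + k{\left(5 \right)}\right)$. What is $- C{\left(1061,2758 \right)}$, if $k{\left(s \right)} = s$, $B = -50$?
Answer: $- \frac{1}{5008} \approx -0.00019968$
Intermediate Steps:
$M{\left(X \right)} = X \left(5 + X\right)$ ($M{\left(X \right)} = X \left(X + 5\right) = X \left(5 + X\right)$)
$C{\left(I,J \right)} = \frac{1}{2250 + J}$ ($C{\left(I,J \right)} = \frac{1}{- 50 \left(5 - 50\right) + J} = \frac{1}{\left(-50\right) \left(-45\right) + J} = \frac{1}{2250 + J}$)
$- C{\left(1061,2758 \right)} = - \frac{1}{2250 + 2758} = - \frac{1}{5008}$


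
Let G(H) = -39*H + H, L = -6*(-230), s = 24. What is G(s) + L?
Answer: 468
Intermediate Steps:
L = 1380
G(H) = -38*H
G(s) + L = -38*24 + 1380 = -912 + 1380 = 468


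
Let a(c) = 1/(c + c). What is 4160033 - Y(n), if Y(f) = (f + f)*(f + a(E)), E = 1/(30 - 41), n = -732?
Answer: 3080333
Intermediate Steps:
E = -1/11 (E = 1/(-11) = -1/11 ≈ -0.090909)
a(c) = 1/(2*c)
Y(f) = 2*f*(-11/2 + f) (Y(f) = (f + f)*(f + 1/(2*(-1/11))) = (2*f)*(f + (½)*(-11)) = (2*f)*(f - 11/2) = (2*f)*(-11/2 + f) = 2*f*(-11/2 + f))
4160033 - Y(n) = 4160033 - (-732)*(-11 + 2*(-732)) = 4160033 - (-732)*(-11 - 1464) = 4160033 - (-732)*(-1475) = 4160033 - 1*1079700 = 4160033 - 1079700 = 3080333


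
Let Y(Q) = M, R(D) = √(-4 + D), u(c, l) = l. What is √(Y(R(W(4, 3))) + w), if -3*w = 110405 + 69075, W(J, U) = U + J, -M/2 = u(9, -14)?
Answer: 2*I*√134547/3 ≈ 244.54*I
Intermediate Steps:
M = 28 (M = -2*(-14) = 28)
W(J, U) = J + U
Y(Q) = 28
w = -179480/3 (w = -(110405 + 69075)/3 = -⅓*179480 = -179480/3 ≈ -59827.)
√(Y(R(W(4, 3))) + w) = √(28 - 179480/3) = √(-179396/3) = 2*I*√134547/3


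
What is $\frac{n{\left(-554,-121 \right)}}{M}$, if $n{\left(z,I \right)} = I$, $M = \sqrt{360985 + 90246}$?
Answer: $- \frac{11 \sqrt{451231}}{41021} \approx -0.18013$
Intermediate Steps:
$M = \sqrt{451231} \approx 671.74$
$\frac{n{\left(-554,-121 \right)}}{M} = - \frac{121}{\sqrt{451231}} = - 121 \frac{\sqrt{451231}}{451231} = - \frac{11 \sqrt{451231}}{41021}$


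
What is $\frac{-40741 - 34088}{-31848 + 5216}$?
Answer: $\frac{74829}{26632} \approx 2.8097$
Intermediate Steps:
$\frac{-40741 - 34088}{-31848 + 5216} = - \frac{74829}{-26632} = \left(-74829\right) \left(- \frac{1}{26632}\right) = \frac{74829}{26632}$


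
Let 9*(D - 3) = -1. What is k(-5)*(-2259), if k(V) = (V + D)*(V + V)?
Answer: -47690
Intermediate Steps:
D = 26/9 (D = 3 + (⅑)*(-1) = 3 - ⅑ = 26/9 ≈ 2.8889)
k(V) = 2*V*(26/9 + V) (k(V) = (V + 26/9)*(V + V) = (26/9 + V)*(2*V) = 2*V*(26/9 + V))
k(-5)*(-2259) = ((2/9)*(-5)*(26 + 9*(-5)))*(-2259) = ((2/9)*(-5)*(26 - 45))*(-2259) = ((2/9)*(-5)*(-19))*(-2259) = (190/9)*(-2259) = -47690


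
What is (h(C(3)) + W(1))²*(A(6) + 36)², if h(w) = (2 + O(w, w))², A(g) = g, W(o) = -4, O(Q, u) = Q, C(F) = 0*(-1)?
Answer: 0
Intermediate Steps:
C(F) = 0
h(w) = (2 + w)²
(h(C(3)) + W(1))²*(A(6) + 36)² = ((2 + 0)² - 4)²*(6 + 36)² = (2² - 4)²*42² = (4 - 4)²*1764 = 0²*1764 = 0*1764 = 0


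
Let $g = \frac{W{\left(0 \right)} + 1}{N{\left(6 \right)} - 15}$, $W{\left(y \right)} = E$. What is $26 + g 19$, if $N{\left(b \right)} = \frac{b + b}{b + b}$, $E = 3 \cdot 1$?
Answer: $\frac{144}{7} \approx 20.571$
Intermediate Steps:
$E = 3$
$W{\left(y \right)} = 3$
$N{\left(b \right)} = 1$ ($N{\left(b \right)} = \frac{2 b}{2 b} = 2 b \frac{1}{2 b} = 1$)
$g = - \frac{2}{7}$ ($g = \frac{3 + 1}{1 - 15} = \frac{4}{-14} = 4 \left(- \frac{1}{14}\right) = - \frac{2}{7} \approx -0.28571$)
$26 + g 19 = 26 - \frac{38}{7} = \frac{144}{7}$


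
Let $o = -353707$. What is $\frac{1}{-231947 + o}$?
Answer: $- \frac{1}{585654} \approx -1.7075 \cdot 10^{-6}$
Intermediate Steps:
$\frac{1}{-231947 + o} = \frac{1}{-231947 - 353707} = \frac{1}{-585654} = - \frac{1}{585654}$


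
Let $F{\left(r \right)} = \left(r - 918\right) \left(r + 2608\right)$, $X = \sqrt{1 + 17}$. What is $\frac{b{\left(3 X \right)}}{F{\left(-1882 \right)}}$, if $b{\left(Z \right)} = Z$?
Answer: $- \frac{3 \sqrt{2}}{677600} \approx -6.2613 \cdot 10^{-6}$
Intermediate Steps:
$X = 3 \sqrt{2}$ ($X = \sqrt{18} = 3 \sqrt{2} \approx 4.2426$)
$F{\left(r \right)} = \left(-918 + r\right) \left(2608 + r\right)$
$\frac{b{\left(3 X \right)}}{F{\left(-1882 \right)}} = \frac{3 \cdot 3 \sqrt{2}}{-2394144 + \left(-1882\right)^{2} + 1690 \left(-1882\right)} = \frac{9 \sqrt{2}}{-2394144 + 3541924 - 3180580} = \frac{9 \sqrt{2}}{-2032800} = 9 \sqrt{2} \left(- \frac{1}{2032800}\right) = - \frac{3 \sqrt{2}}{677600}$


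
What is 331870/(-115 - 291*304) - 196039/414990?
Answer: -155087669881/36759399210 ≈ -4.2190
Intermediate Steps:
331870/(-115 - 291*304) - 196039/414990 = 331870/(-115 - 88464) - 196039*1/414990 = 331870/(-88579) - 196039/414990 = 331870*(-1/88579) - 196039/414990 = -331870/88579 - 196039/414990 = -155087669881/36759399210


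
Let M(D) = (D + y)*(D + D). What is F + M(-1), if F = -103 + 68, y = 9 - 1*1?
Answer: -49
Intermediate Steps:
y = 8 (y = 9 - 1 = 8)
M(D) = 2*D*(8 + D) (M(D) = (D + 8)*(D + D) = (8 + D)*(2*D) = 2*D*(8 + D))
F = -35
F + M(-1) = -35 + 2*(-1)*(8 - 1) = -35 + 2*(-1)*7 = -35 - 14 = -49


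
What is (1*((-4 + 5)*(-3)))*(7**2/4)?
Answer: -147/4 ≈ -36.750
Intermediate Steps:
(1*((-4 + 5)*(-3)))*(7**2/4) = (1*(1*(-3)))*(49*(1/4)) = (1*(-3))*(49/4) = -3*49/4 = -147/4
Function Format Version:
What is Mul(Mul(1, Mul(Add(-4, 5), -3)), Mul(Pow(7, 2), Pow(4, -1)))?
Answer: Rational(-147, 4) ≈ -36.750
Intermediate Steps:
Mul(Mul(1, Mul(Add(-4, 5), -3)), Mul(Pow(7, 2), Pow(4, -1))) = Mul(Mul(1, Mul(1, -3)), Mul(49, Rational(1, 4))) = Mul(Mul(1, -3), Rational(49, 4)) = Mul(-3, Rational(49, 4)) = Rational(-147, 4)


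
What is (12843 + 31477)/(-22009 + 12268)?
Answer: -44320/9741 ≈ -4.5498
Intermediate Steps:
(12843 + 31477)/(-22009 + 12268) = 44320/(-9741) = 44320*(-1/9741) = -44320/9741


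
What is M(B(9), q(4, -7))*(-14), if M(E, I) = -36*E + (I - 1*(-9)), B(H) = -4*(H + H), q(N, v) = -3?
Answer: -36372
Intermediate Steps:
B(H) = -8*H
M(E, I) = 9 + I - 36*E (M(E, I) = -36*E + (I + 9) = -36*E + (9 + I) = 9 + I - 36*E)
M(B(9), q(4, -7))*(-14) = (9 - 3 - (-288)*9)*(-14) = (9 - 3 - 36*(-72))*(-14) = (9 - 3 + 2592)*(-14) = 2598*(-14) = -36372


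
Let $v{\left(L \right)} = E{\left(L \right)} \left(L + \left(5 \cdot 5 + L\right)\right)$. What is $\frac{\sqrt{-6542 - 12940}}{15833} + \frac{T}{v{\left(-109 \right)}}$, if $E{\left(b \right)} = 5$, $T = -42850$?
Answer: $\frac{8570}{193} + \frac{i \sqrt{19482}}{15833} \approx 44.404 + 0.0088156 i$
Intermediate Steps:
$v{\left(L \right)} = 125 + 10 L$ ($v{\left(L \right)} = 5 \left(L + \left(5 \cdot 5 + L\right)\right) = 5 \left(L + \left(25 + L\right)\right) = 5 \left(25 + 2 L\right) = 125 + 10 L$)
$\frac{\sqrt{-6542 - 12940}}{15833} + \frac{T}{v{\left(-109 \right)}} = \frac{\sqrt{-6542 - 12940}}{15833} - \frac{42850}{125 + 10 \left(-109\right)} = \sqrt{-19482} \cdot \frac{1}{15833} - \frac{42850}{125 - 1090} = i \sqrt{19482} \cdot \frac{1}{15833} - \frac{42850}{-965} = \frac{i \sqrt{19482}}{15833} - - \frac{8570}{193} = \frac{i \sqrt{19482}}{15833} + \frac{8570}{193} = \frac{8570}{193} + \frac{i \sqrt{19482}}{15833}$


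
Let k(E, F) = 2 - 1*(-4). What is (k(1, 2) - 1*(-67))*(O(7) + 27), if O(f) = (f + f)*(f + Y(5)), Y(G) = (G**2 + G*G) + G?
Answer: 65335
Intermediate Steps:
k(E, F) = 6 (k(E, F) = 2 + 4 = 6)
Y(G) = G + 2*G**2 (Y(G) = (G**2 + G**2) + G = 2*G**2 + G = G + 2*G**2)
O(f) = 2*f*(55 + f) (O(f) = (f + f)*(f + 5*(1 + 2*5)) = (2*f)*(f + 5*(1 + 10)) = (2*f)*(f + 5*11) = (2*f)*(f + 55) = (2*f)*(55 + f) = 2*f*(55 + f))
(k(1, 2) - 1*(-67))*(O(7) + 27) = (6 - 1*(-67))*(2*7*(55 + 7) + 27) = (6 + 67)*(2*7*62 + 27) = 73*(868 + 27) = 73*895 = 65335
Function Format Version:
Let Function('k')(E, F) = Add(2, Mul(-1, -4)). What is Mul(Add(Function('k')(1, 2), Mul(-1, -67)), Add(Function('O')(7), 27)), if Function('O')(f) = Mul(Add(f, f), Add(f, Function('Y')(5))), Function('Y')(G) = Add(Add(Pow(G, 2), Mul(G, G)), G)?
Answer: 65335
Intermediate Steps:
Function('k')(E, F) = 6 (Function('k')(E, F) = Add(2, 4) = 6)
Function('Y')(G) = Add(G, Mul(2, Pow(G, 2))) (Function('Y')(G) = Add(Add(Pow(G, 2), Pow(G, 2)), G) = Add(Mul(2, Pow(G, 2)), G) = Add(G, Mul(2, Pow(G, 2))))
Function('O')(f) = Mul(2, f, Add(55, f)) (Function('O')(f) = Mul(Add(f, f), Add(f, Mul(5, Add(1, Mul(2, 5))))) = Mul(Mul(2, f), Add(f, Mul(5, Add(1, 10)))) = Mul(Mul(2, f), Add(f, Mul(5, 11))) = Mul(Mul(2, f), Add(f, 55)) = Mul(Mul(2, f), Add(55, f)) = Mul(2, f, Add(55, f)))
Mul(Add(Function('k')(1, 2), Mul(-1, -67)), Add(Function('O')(7), 27)) = Mul(Add(6, Mul(-1, -67)), Add(Mul(2, 7, Add(55, 7)), 27)) = Mul(Add(6, 67), Add(Mul(2, 7, 62), 27)) = Mul(73, Add(868, 27)) = Mul(73, 895) = 65335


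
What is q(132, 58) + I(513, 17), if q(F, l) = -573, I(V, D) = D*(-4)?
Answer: -641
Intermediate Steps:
I(V, D) = -4*D
q(132, 58) + I(513, 17) = -573 - 4*17 = -573 - 68 = -641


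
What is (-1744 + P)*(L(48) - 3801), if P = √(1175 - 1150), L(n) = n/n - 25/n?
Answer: 317237075/48 ≈ 6.6091e+6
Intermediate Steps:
L(n) = 1 - 25/n
P = 5 (P = √25 = 5)
(-1744 + P)*(L(48) - 3801) = (-1744 + 5)*((-25 + 48)/48 - 3801) = -1739*((1/48)*23 - 3801) = -1739*(23/48 - 3801) = -1739*(-182425/48) = 317237075/48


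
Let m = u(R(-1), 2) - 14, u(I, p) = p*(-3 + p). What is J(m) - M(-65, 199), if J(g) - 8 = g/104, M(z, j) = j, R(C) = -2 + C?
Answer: -2485/13 ≈ -191.15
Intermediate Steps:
m = -16 (m = 2*(-3 + 2) - 14 = 2*(-1) - 14 = -2 - 14 = -16)
J(g) = 8 + g/104
J(m) - M(-65, 199) = (8 + (1/104)*(-16)) - 1*199 = (8 - 2/13) - 199 = 102/13 - 199 = -2485/13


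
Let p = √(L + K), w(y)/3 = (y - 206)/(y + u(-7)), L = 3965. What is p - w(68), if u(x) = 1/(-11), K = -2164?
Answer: 506/83 + √1801 ≈ 48.535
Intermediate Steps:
u(x) = -1/11
w(y) = 3*(-206 + y)/(-1/11 + y) (w(y) = 3*((y - 206)/(y - 1/11)) = 3*((-206 + y)/(-1/11 + y)) = 3*(-206 + y)/(-1/11 + y))
p = √1801 (p = √(3965 - 2164) = √1801 ≈ 42.438)
p - w(68) = √1801 - 33*(-206 + 68)/(-1 + 11*68) = √1801 - 33*(-138)/(-1 + 748) = √1801 - 33*(-138)/747 = √1801 - 1*(-506/83) = √1801 + 506/83 = 506/83 + √1801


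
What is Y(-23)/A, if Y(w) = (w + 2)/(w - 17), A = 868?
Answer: 3/4960 ≈ 0.00060484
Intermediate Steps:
Y(w) = (2 + w)/(-17 + w)
Y(-23)/A = ((2 - 23)/(-17 - 23))/868 = (-21/(-40))*(1/868) = -1/40*(-21)*(1/868) = (21/40)*(1/868) = 3/4960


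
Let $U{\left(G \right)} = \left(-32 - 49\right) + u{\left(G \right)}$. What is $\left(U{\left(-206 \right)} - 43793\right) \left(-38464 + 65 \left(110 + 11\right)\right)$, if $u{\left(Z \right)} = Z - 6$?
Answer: $1348987514$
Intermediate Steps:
$u{\left(Z \right)} = -6 + Z$ ($u{\left(Z \right)} = Z - 6 = -6 + Z$)
$U{\left(G \right)} = -87 + G$ ($U{\left(G \right)} = \left(-32 - 49\right) + \left(-6 + G\right) = -81 + \left(-6 + G\right) = -87 + G$)
$\left(U{\left(-206 \right)} - 43793\right) \left(-38464 + 65 \left(110 + 11\right)\right) = \left(\left(-87 - 206\right) - 43793\right) \left(-38464 + 65 \left(110 + 11\right)\right) = \left(-293 - 43793\right) \left(-38464 + 65 \cdot 121\right) = - 44086 \left(-38464 + 7865\right) = \left(-44086\right) \left(-30599\right) = 1348987514$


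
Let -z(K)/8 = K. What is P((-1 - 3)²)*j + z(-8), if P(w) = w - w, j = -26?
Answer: 64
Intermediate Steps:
z(K) = -8*K
P(w) = 0
P((-1 - 3)²)*j + z(-8) = 0*(-26) - 8*(-8) = 0 + 64 = 64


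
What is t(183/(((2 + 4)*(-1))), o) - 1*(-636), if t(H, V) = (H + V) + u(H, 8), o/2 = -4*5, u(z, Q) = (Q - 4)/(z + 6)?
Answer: 55403/98 ≈ 565.34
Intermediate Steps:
u(z, Q) = (-4 + Q)/(6 + z)
o = -40 (o = 2*(-4*5) = 2*(-20) = -40)
t(H, V) = H + V + 4/(6 + H) (t(H, V) = (H + V) + (-4 + 8)/(6 + H) = (H + V) + 4/(6 + H) = H + V + 4/(6 + H))
t(183/(((2 + 4)*(-1))), o) - 1*(-636) = (4 + (6 + 183/(((2 + 4)*(-1))))*(183/(((2 + 4)*(-1))) - 40))/(6 + 183/(((2 + 4)*(-1)))) - 1*(-636) = (4 + (6 + 183/((6*(-1))))*(183/((6*(-1))) - 40))/(6 + 183/((6*(-1)))) + 636 = (4 + (6 + 183/(-6))*(183/(-6) - 40))/(6 + 183/(-6)) + 636 = (4 + (6 + 183*(-⅙))*(183*(-⅙) - 40))/(6 + 183*(-⅙)) + 636 = (4 + (6 - 61/2)*(-61/2 - 40))/(6 - 61/2) + 636 = (4 - 49/2*(-141/2))/(-49/2) + 636 = -2*(4 + 6909/4)/49 + 636 = -2/49*6925/4 + 636 = -6925/98 + 636 = 55403/98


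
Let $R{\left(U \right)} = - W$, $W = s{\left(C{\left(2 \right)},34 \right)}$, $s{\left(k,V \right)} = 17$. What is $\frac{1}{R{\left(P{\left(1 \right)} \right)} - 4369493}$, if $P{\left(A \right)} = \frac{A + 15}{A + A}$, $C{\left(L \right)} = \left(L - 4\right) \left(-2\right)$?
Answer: $- \frac{1}{4369510} \approx -2.2886 \cdot 10^{-7}$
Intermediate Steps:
$C{\left(L \right)} = 8 - 2 L$ ($C{\left(L \right)} = \left(-4 + L\right) \left(-2\right) = 8 - 2 L$)
$W = 17$
$P{\left(A \right)} = \frac{15 + A}{2 A}$
$R{\left(U \right)} = -17$ ($R{\left(U \right)} = \left(-1\right) 17 = -17$)
$\frac{1}{R{\left(P{\left(1 \right)} \right)} - 4369493} = \frac{1}{-17 - 4369493} = \frac{1}{-4369510} = - \frac{1}{4369510}$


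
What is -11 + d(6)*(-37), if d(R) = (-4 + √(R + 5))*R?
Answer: 877 - 222*√11 ≈ 140.71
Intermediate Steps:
d(R) = R*(-4 + √(5 + R)) (d(R) = (-4 + √(5 + R))*R = R*(-4 + √(5 + R)))
-11 + d(6)*(-37) = -11 + (6*(-4 + √(5 + 6)))*(-37) = -11 + (6*(-4 + √11))*(-37) = -11 + (-24 + 6*√11)*(-37) = -11 + (888 - 222*√11) = 877 - 222*√11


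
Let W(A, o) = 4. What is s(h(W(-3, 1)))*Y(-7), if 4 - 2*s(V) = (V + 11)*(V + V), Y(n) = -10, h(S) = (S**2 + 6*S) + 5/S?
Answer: 172265/8 ≈ 21533.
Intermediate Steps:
h(S) = S**2 + 5/S + 6*S
s(V) = 2 - V*(11 + V) (s(V) = 2 - (V + 11)*(V + V)/2 = 2 - (11 + V)*2*V/2 = 2 - V*(11 + V))
s(h(W(-3, 1)))*Y(-7) = (2 - ((5 + 4**2*(6 + 4))/4)**2 - 11*(5 + 4**2*(6 + 4))/4)*(-10) = (2 - ((5 + 16*10)/4)**2 - 11*(5 + 16*10)/4)*(-10) = (2 - ((5 + 160)/4)**2 - 11*(5 + 160)/4)*(-10) = (2 - ((1/4)*165)**2 - 11*165/4)*(-10) = (2 - (165/4)**2 - 11*165/4)*(-10) = (2 - 1*27225/16 - 1815/4)*(-10) = (2 - 27225/16 - 1815/4)*(-10) = -34453/16*(-10) = 172265/8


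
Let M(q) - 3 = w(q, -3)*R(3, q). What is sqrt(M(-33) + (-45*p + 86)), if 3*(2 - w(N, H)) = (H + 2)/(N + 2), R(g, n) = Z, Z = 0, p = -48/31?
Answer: sqrt(152489)/31 ≈ 12.597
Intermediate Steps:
p = -48/31 (p = -48*1/31 = -48/31 ≈ -1.5484)
R(g, n) = 0
w(N, H) = 2 - (2 + H)/(3*(2 + N)) (w(N, H) = 2 - (H + 2)/(3*(N + 2)) = 2 - (2 + H)/(3*(2 + N)))
M(q) = 3 (M(q) = 3 + ((10 - 1*(-3) + 6*q)/(3*(2 + q)))*0 = 3 + ((10 + 3 + 6*q)/(3*(2 + q)))*0 = 3 + ((13 + 6*q)/(3*(2 + q)))*0 = 3 + 0 = 3)
sqrt(M(-33) + (-45*p + 86)) = sqrt(3 + (-45*(-48/31) + 86)) = sqrt(3 + (2160/31 + 86)) = sqrt(3 + 4826/31) = sqrt(4919/31) = sqrt(152489)/31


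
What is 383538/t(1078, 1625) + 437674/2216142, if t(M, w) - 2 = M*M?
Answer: 2136147010/4049288667 ≈ 0.52754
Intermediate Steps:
t(M, w) = 2 + M² (t(M, w) = 2 + M*M = 2 + M²)
383538/t(1078, 1625) + 437674/2216142 = 383538/(2 + 1078²) + 437674/2216142 = 383538/(2 + 1162084) + 437674*(1/2216142) = 383538/1162086 + 4129/20907 = 383538*(1/1162086) + 4129/20907 = 63923/193681 + 4129/20907 = 2136147010/4049288667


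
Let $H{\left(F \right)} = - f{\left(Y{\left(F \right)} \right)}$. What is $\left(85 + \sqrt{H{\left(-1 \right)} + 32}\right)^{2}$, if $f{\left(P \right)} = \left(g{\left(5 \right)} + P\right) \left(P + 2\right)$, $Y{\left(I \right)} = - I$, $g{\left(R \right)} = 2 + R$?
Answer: $7233 + 340 \sqrt{2} \approx 7713.8$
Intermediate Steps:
$f{\left(P \right)} = \left(2 + P\right) \left(7 + P\right)$ ($f{\left(P \right)} = \left(\left(2 + 5\right) + P\right) \left(P + 2\right) = \left(7 + P\right) \left(2 + P\right) = \left(2 + P\right) \left(7 + P\right)$)
$H{\left(F \right)} = -14 - F^{2} + 9 F$ ($H{\left(F \right)} = - (14 + \left(- F\right)^{2} + 9 \left(- F\right)) = - (14 + F^{2} - 9 F) = -14 - F^{2} + 9 F$)
$\left(85 + \sqrt{H{\left(-1 \right)} + 32}\right)^{2} = \left(85 + \sqrt{\left(-14 - \left(-1\right)^{2} + 9 \left(-1\right)\right) + 32}\right)^{2} = \left(85 + \sqrt{\left(-14 - 1 - 9\right) + 32}\right)^{2} = \left(85 + \sqrt{-24 + 32}\right)^{2} = \left(85 + \sqrt{8}\right)^{2} = \left(85 + 2 \sqrt{2}\right)^{2}$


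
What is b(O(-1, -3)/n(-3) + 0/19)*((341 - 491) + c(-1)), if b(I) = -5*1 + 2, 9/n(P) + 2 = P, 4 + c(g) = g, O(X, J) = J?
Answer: 465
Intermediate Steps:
c(g) = -4 + g
n(P) = 9/(-2 + P)
b(I) = -3 (b(I) = -5 + 2 = -3)
b(O(-1, -3)/n(-3) + 0/19)*((341 - 491) + c(-1)) = -3*((341 - 491) + (-4 - 1)) = -3*(-150 - 5) = -3*(-155) = 465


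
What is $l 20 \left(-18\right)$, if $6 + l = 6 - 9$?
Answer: $3240$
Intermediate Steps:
$l = -9$ ($l = -6 + \left(6 - 9\right) = -6 - 3 = -9$)
$l 20 \left(-18\right) = \left(-9\right) 20 \left(-18\right) = \left(-180\right) \left(-18\right) = 3240$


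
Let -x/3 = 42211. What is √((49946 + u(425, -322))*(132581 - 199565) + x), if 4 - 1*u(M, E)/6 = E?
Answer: I*√3476730201 ≈ 58964.0*I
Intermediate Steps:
x = -126633 (x = -3*42211 = -126633)
u(M, E) = 24 - 6*E
√((49946 + u(425, -322))*(132581 - 199565) + x) = √((49946 + (24 - 6*(-322)))*(132581 - 199565) - 126633) = √((49946 + (24 + 1932))*(-66984) - 126633) = √((49946 + 1956)*(-66984) - 126633) = √(51902*(-66984) - 126633) = √(-3476603568 - 126633) = √(-3476730201) = I*√3476730201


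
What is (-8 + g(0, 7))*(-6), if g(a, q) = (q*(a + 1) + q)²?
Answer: -1128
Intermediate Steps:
g(a, q) = (q + q*(1 + a))² (g(a, q) = (q*(1 + a) + q)² = (q + q*(1 + a))²)
(-8 + g(0, 7))*(-6) = (-8 + 7²*(2 + 0)²)*(-6) = (-8 + 49*2²)*(-6) = (-8 + 49*4)*(-6) = (-8 + 196)*(-6) = 188*(-6) = -1128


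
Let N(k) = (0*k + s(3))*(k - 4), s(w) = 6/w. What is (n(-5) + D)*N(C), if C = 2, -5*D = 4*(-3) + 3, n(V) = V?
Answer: 64/5 ≈ 12.800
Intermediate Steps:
D = 9/5 (D = -(4*(-3) + 3)/5 = -(-12 + 3)/5 = -⅕*(-9) = 9/5 ≈ 1.8000)
N(k) = -8 + 2*k (N(k) = (0*k + 6/3)*(k - 4) = (0 + 6*(⅓))*(-4 + k) = (0 + 2)*(-4 + k) = 2*(-4 + k) = -8 + 2*k)
(n(-5) + D)*N(C) = (-5 + 9/5)*(-8 + 2*2) = -16*(-8 + 4)/5 = -16/5*(-4) = 64/5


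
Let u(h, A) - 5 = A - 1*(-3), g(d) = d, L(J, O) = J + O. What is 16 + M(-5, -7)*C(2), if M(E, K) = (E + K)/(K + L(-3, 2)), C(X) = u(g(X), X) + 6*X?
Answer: 49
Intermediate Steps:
u(h, A) = 8 + A (u(h, A) = 5 + (A - 1*(-3)) = 5 + (A + 3) = 5 + (3 + A) = 8 + A)
C(X) = 8 + 7*X (C(X) = (8 + X) + 6*X = 8 + 7*X)
M(E, K) = (E + K)/(-1 + K) (M(E, K) = (E + K)/(K + (-3 + 2)) = (E + K)/(K - 1) = (E + K)/(-1 + K))
16 + M(-5, -7)*C(2) = 16 + ((-5 - 7)/(-1 - 7))*(8 + 7*2) = 16 + (-12/(-8))*(8 + 14) = 16 - ⅛*(-12)*22 = 16 + (3/2)*22 = 16 + 33 = 49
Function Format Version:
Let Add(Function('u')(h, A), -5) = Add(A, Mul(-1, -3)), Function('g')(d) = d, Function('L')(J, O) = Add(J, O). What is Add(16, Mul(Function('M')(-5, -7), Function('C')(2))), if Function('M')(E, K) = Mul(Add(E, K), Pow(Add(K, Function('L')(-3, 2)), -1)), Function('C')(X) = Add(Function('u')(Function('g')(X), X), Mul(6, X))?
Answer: 49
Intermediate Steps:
Function('u')(h, A) = Add(8, A) (Function('u')(h, A) = Add(5, Add(A, Mul(-1, -3))) = Add(5, Add(A, 3)) = Add(5, Add(3, A)) = Add(8, A))
Function('C')(X) = Add(8, Mul(7, X)) (Function('C')(X) = Add(Add(8, X), Mul(6, X)) = Add(8, Mul(7, X)))
Function('M')(E, K) = Mul(Pow(Add(-1, K), -1), Add(E, K)) (Function('M')(E, K) = Mul(Add(E, K), Pow(Add(K, Add(-3, 2)), -1)) = Mul(Add(E, K), Pow(Add(K, -1), -1)) = Mul(Add(E, K), Pow(Add(-1, K), -1)) = Mul(Pow(Add(-1, K), -1), Add(E, K)))
Add(16, Mul(Function('M')(-5, -7), Function('C')(2))) = Add(16, Mul(Mul(Pow(Add(-1, -7), -1), Add(-5, -7)), Add(8, Mul(7, 2)))) = Add(16, Mul(Mul(Pow(-8, -1), -12), Add(8, 14))) = Add(16, Mul(Mul(Rational(-1, 8), -12), 22)) = Add(16, Mul(Rational(3, 2), 22)) = Add(16, 33) = 49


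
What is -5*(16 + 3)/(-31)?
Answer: 95/31 ≈ 3.0645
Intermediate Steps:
-5*(16 + 3)/(-31) = -5*19*(-1/31) = -95*(-1/31) = 95/31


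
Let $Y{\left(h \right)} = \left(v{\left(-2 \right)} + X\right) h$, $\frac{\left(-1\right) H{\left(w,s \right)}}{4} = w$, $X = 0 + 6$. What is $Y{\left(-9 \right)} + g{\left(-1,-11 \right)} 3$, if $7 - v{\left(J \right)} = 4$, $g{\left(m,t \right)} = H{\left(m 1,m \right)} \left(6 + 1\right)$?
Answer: $3$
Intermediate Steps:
$X = 6$
$H{\left(w,s \right)} = - 4 w$
$g{\left(m,t \right)} = - 28 m$ ($g{\left(m,t \right)} = - 4 m 1 \left(6 + 1\right) = - 4 m 7 = - 28 m$)
$v{\left(J \right)} = 3$ ($v{\left(J \right)} = 7 - 4 = 3$)
$Y{\left(h \right)} = 9 h$ ($Y{\left(h \right)} = \left(3 + 6\right) h = 9 h$)
$Y{\left(-9 \right)} + g{\left(-1,-11 \right)} 3 = 9 \left(-9\right) + \left(-28\right) \left(-1\right) 3 = -81 + 28 \cdot 3 = -81 + 84 = 3$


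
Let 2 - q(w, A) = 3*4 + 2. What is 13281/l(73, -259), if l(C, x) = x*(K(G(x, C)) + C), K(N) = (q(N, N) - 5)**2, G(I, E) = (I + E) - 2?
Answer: -13281/93758 ≈ -0.14165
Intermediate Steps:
G(I, E) = -2 + E + I (G(I, E) = (E + I) - 2 = -2 + E + I)
q(w, A) = -12 (q(w, A) = 2 - (3*4 + 2) = 2 - (12 + 2) = 2 - 1*14 = 2 - 14 = -12)
K(N) = 289 (K(N) = (-12 - 5)**2 = (-17)**2 = 289)
l(C, x) = x*(289 + C)
13281/l(73, -259) = 13281/((-259*(289 + 73))) = 13281/((-259*362)) = 13281/(-93758) = 13281*(-1/93758) = -13281/93758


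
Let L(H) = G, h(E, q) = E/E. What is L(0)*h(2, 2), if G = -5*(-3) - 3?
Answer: 12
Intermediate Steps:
h(E, q) = 1
G = 12 (G = 15 - 3 = 12)
L(H) = 12
L(0)*h(2, 2) = 12*1 = 12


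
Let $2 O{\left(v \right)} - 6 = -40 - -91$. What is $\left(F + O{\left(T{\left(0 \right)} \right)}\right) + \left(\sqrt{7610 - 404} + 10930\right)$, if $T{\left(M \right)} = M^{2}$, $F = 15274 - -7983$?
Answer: $\frac{68431}{2} + \sqrt{7206} \approx 34300.0$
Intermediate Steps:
$F = 23257$ ($F = 15274 + 7983 = 23257$)
$O{\left(v \right)} = \frac{57}{2}$ ($O{\left(v \right)} = 3 + \frac{-40 - -91}{2} = 3 + \frac{-40 + 91}{2} = 3 + \frac{1}{2} \cdot 51 = 3 + \frac{51}{2} = \frac{57}{2}$)
$\left(F + O{\left(T{\left(0 \right)} \right)}\right) + \left(\sqrt{7610 - 404} + 10930\right) = \left(23257 + \frac{57}{2}\right) + \left(\sqrt{7610 - 404} + 10930\right) = \frac{46571}{2} + \left(\sqrt{7206} + 10930\right) = \frac{46571}{2} + \left(10930 + \sqrt{7206}\right) = \frac{68431}{2} + \sqrt{7206}$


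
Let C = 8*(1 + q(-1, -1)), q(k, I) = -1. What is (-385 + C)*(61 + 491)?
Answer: -212520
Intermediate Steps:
C = 0 (C = 8*(1 - 1) = 8*0 = 0)
(-385 + C)*(61 + 491) = (-385 + 0)*(61 + 491) = -385*552 = -212520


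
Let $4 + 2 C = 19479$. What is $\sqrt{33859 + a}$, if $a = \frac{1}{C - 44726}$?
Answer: $\frac{3 \sqrt{18422232421273}}{69977} \approx 184.01$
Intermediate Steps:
$C = \frac{19475}{2}$ ($C = -2 + \frac{1}{2} \cdot 19479 = -2 + \frac{19479}{2} = \frac{19475}{2} \approx 9737.5$)
$a = - \frac{2}{69977}$ ($a = \frac{1}{\frac{19475}{2} - 44726} = \frac{1}{- \frac{69977}{2}} = - \frac{2}{69977} \approx -2.8581 \cdot 10^{-5}$)
$\sqrt{33859 + a} = \sqrt{33859 - \frac{2}{69977}} = \sqrt{\frac{2369351241}{69977}} = \frac{3 \sqrt{18422232421273}}{69977}$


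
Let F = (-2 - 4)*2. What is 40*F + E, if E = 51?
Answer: -429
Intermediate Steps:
F = -12 (F = -6*2 = -12)
40*F + E = 40*(-12) + 51 = -480 + 51 = -429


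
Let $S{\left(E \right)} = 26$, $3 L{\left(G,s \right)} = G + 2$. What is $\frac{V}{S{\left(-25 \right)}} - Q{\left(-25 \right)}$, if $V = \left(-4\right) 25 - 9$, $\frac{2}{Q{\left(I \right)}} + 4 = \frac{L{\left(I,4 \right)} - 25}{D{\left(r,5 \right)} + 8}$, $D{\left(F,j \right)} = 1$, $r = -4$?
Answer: $- \frac{10525}{2678} \approx -3.9302$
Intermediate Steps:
$L{\left(G,s \right)} = \frac{2}{3} + \frac{G}{3}$ ($L{\left(G,s \right)} = \frac{G + 2}{3} = \frac{2 + G}{3} = \frac{2}{3} + \frac{G}{3}$)
$Q{\left(I \right)} = \frac{2}{- \frac{181}{27} + \frac{I}{27}}$ ($Q{\left(I \right)} = \frac{2}{-4 + \frac{\left(\frac{2}{3} + \frac{I}{3}\right) - 25}{1 + 8}} = \frac{2}{-4 + \frac{- \frac{73}{3} + \frac{I}{3}}{9}} = \frac{2}{-4 + \left(- \frac{73}{3} + \frac{I}{3}\right) \frac{1}{9}} = \frac{2}{-4 + \left(- \frac{73}{27} + \frac{I}{27}\right)} = \frac{2}{- \frac{181}{27} + \frac{I}{27}}$)
$V = -109$ ($V = -100 - 9 = -109$)
$\frac{V}{S{\left(-25 \right)}} - Q{\left(-25 \right)} = - \frac{109}{26} - \frac{54}{-181 - 25} = \left(-109\right) \frac{1}{26} - \frac{54}{-206} = - \frac{109}{26} - 54 \left(- \frac{1}{206}\right) = - \frac{109}{26} - - \frac{27}{103} = - \frac{109}{26} + \frac{27}{103} = - \frac{10525}{2678}$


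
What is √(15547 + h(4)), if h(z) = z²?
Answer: √15563 ≈ 124.75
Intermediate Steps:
√(15547 + h(4)) = √(15547 + 4²) = √(15547 + 16) = √15563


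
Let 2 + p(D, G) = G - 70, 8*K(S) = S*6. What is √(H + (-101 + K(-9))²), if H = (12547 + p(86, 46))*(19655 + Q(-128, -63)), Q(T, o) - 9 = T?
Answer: √3913949857/4 ≈ 15640.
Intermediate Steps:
K(S) = 3*S/4 (K(S) = (S*6)/8 = (6*S)/8 = 3*S/4)
Q(T, o) = 9 + T
p(D, G) = -72 + G (p(D, G) = -2 + (G - 70) = -2 + (-70 + G) = -72 + G)
H = 244610256 (H = (12547 + (-72 + 46))*(19655 + (9 - 128)) = (12547 - 26)*(19655 - 119) = 12521*19536 = 244610256)
√(H + (-101 + K(-9))²) = √(244610256 + (-101 + (¾)*(-9))²) = √(244610256 + (-101 - 27/4)²) = √(244610256 + (-431/4)²) = √(244610256 + 185761/16) = √(3913949857/16) = √3913949857/4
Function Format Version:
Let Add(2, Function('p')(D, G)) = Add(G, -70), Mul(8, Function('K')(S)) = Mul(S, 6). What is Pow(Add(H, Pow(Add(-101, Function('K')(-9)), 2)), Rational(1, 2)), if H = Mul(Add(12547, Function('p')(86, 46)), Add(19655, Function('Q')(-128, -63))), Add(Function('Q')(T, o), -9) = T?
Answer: Mul(Rational(1, 4), Pow(3913949857, Rational(1, 2))) ≈ 15640.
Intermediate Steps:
Function('K')(S) = Mul(Rational(3, 4), S) (Function('K')(S) = Mul(Rational(1, 8), Mul(S, 6)) = Mul(Rational(1, 8), Mul(6, S)) = Mul(Rational(3, 4), S))
Function('Q')(T, o) = Add(9, T)
Function('p')(D, G) = Add(-72, G) (Function('p')(D, G) = Add(-2, Add(G, -70)) = Add(-2, Add(-70, G)) = Add(-72, G))
H = 244610256 (H = Mul(Add(12547, Add(-72, 46)), Add(19655, Add(9, -128))) = Mul(Add(12547, -26), Add(19655, -119)) = Mul(12521, 19536) = 244610256)
Pow(Add(H, Pow(Add(-101, Function('K')(-9)), 2)), Rational(1, 2)) = Pow(Add(244610256, Pow(Add(-101, Mul(Rational(3, 4), -9)), 2)), Rational(1, 2)) = Pow(Add(244610256, Pow(Add(-101, Rational(-27, 4)), 2)), Rational(1, 2)) = Pow(Add(244610256, Pow(Rational(-431, 4), 2)), Rational(1, 2)) = Pow(Add(244610256, Rational(185761, 16)), Rational(1, 2)) = Pow(Rational(3913949857, 16), Rational(1, 2)) = Mul(Rational(1, 4), Pow(3913949857, Rational(1, 2)))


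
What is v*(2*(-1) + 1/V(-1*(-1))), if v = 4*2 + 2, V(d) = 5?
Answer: -18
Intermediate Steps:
v = 10 (v = 8 + 2 = 10)
v*(2*(-1) + 1/V(-1*(-1))) = 10*(2*(-1) + 1/5) = 10*(-2 + ⅕) = 10*(-9/5) = -18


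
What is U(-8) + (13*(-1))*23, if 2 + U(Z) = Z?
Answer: -309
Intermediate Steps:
U(Z) = -2 + Z
U(-8) + (13*(-1))*23 = (-2 - 8) + (13*(-1))*23 = -10 - 13*23 = -10 - 299 = -309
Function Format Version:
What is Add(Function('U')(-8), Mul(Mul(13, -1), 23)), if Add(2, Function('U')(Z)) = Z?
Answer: -309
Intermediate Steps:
Function('U')(Z) = Add(-2, Z)
Add(Function('U')(-8), Mul(Mul(13, -1), 23)) = Add(Add(-2, -8), Mul(Mul(13, -1), 23)) = Add(-10, Mul(-13, 23)) = Add(-10, -299) = -309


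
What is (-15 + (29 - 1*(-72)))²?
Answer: 7396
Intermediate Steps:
(-15 + (29 - 1*(-72)))² = (-15 + (29 + 72))² = (-15 + 101)² = 86² = 7396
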